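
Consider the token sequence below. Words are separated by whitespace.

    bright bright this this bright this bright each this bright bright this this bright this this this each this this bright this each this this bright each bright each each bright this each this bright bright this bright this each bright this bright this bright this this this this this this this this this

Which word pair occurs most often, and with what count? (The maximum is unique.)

Bigram frequencies (highest first):
  this this: 14
  bright this: 11
  this bright: 10
  each this: 4
  this each: 4
  bright bright: 3
  … (3 more, each ≤ 3)

"this this", 14 times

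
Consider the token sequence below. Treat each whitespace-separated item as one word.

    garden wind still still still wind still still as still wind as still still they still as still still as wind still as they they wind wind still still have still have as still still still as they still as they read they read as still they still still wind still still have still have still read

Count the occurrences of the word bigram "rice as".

Scanning the 56 overlapping bigram windows for "rice as":
  (none found)

0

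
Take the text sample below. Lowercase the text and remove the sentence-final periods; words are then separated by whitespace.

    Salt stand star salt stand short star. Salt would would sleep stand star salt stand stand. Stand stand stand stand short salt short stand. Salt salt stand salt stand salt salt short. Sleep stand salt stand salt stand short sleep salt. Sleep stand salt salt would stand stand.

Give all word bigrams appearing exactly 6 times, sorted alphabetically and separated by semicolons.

stand salt; stand stand

Bigram counts meeting the condition (exactly 6 times):
  stand salt: 6
  stand stand: 6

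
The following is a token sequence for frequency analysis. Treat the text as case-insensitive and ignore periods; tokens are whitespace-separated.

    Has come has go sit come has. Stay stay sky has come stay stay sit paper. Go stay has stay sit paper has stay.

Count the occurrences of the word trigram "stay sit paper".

2

Scanning the 22 overlapping trigram windows for "stay sit paper":
  position 14–16: stay sit paper
  position 20–22: stay sit paper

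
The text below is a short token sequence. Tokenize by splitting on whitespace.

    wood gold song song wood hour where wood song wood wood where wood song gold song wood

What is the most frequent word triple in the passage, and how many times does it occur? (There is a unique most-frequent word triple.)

"where wood song", 2 times

Trigram frequencies (highest first):
  where wood song: 2
  wood gold song: 1
  gold song song: 1
  song song wood: 1
  song wood hour: 1
  wood hour where: 1
  … (8 more, each ≤ 1)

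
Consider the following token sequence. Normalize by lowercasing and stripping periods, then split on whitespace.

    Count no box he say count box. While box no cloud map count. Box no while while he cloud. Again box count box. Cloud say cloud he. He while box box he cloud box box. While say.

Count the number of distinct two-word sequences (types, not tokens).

28

37 tokens → 36 bigram windows in total.
Repeated bigrams (each contributes count−1 duplicates):
  count box: 3
  box box: 2
  box he: 2
  box no: 2
  box while: 2
  he cloud: 2
  while box: 2
8 duplicate windows → 36 − 8 = 28 distinct.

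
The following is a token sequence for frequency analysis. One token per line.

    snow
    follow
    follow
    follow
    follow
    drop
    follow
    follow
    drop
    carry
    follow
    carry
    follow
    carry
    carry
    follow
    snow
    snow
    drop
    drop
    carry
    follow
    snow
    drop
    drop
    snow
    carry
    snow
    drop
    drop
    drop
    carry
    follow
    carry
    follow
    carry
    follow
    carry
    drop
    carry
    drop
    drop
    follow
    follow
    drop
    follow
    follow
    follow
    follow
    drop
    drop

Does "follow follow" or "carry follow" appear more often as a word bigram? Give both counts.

"follow follow" (8 vs 7)

"follow follow": 8 occurrences
"carry follow": 7 occurrences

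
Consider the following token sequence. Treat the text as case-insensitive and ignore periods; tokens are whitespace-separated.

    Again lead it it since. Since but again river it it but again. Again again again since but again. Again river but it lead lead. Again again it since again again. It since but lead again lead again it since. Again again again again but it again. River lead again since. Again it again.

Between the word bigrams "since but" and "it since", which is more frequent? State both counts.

"since but": 3 occurrences
"it since": 4 occurrences

"it since" (4 vs 3)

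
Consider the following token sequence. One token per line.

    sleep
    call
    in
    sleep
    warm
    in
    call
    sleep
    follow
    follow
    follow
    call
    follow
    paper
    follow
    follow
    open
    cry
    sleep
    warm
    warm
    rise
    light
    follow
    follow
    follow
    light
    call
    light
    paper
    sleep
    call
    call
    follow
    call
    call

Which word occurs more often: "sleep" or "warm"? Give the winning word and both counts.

"sleep": 5 occurrences
"warm": 3 occurrences

"sleep" (5 vs 3)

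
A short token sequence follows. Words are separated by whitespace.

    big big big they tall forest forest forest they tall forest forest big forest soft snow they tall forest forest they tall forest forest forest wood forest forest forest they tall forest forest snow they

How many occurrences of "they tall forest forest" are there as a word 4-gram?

Scanning the 32 overlapping 4-gram windows for "they tall forest forest":
  position 4–7: they tall forest forest
  position 9–12: they tall forest forest
  position 17–20: they tall forest forest
  position 21–24: they tall forest forest
  position 30–33: they tall forest forest

5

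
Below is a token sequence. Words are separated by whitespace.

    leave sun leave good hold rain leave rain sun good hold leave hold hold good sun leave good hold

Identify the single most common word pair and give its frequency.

Bigram frequencies (highest first):
  good hold: 3
  sun leave: 2
  leave good: 2
  leave sun: 1
  hold rain: 1
  rain leave: 1
  … (8 more, each ≤ 1)

"good hold", 3 times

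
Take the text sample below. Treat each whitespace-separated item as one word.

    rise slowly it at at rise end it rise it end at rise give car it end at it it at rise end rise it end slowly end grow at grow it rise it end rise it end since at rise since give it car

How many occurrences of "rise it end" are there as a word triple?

Scanning the 43 overlapping trigram windows for "rise it end":
  position 9–11: rise it end
  position 24–26: rise it end
  position 33–35: rise it end
  position 36–38: rise it end

4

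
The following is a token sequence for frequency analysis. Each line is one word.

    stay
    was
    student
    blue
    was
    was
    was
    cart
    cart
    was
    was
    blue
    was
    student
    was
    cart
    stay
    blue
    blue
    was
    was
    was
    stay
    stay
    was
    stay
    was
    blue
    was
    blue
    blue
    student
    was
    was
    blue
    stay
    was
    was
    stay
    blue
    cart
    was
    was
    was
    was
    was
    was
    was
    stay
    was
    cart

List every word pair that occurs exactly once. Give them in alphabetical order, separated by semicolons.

Bigram counts meeting the condition (exactly once):
  blue cart: 1
  blue stay: 1
  blue student: 1
  cart cart: 1
  cart stay: 1
  stay stay: 1
  student blue: 1

blue cart; blue stay; blue student; cart cart; cart stay; stay stay; student blue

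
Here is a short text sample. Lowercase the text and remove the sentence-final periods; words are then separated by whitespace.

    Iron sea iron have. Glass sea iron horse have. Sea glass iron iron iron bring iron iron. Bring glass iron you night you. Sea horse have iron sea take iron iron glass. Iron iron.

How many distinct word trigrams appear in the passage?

30

34 tokens → 32 trigram windows in total.
Repeated trigrams (each contributes count−1 duplicates):
  glass iron iron: 2
  iron iron bring: 2
2 duplicate windows → 32 − 2 = 30 distinct.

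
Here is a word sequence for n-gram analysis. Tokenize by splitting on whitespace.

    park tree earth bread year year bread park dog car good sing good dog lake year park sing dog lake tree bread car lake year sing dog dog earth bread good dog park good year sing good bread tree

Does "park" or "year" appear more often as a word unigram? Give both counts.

"year" (5 vs 4)

"park": 4 occurrences
"year": 5 occurrences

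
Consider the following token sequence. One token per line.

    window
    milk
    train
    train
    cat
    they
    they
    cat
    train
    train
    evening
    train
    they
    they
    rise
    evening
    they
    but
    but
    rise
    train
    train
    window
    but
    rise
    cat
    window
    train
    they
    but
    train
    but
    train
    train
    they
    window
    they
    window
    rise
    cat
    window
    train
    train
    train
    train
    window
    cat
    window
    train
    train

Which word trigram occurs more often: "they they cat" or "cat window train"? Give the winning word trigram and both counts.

"cat window train" (3 vs 1)

"they they cat": 1 occurrence
"cat window train": 3 occurrences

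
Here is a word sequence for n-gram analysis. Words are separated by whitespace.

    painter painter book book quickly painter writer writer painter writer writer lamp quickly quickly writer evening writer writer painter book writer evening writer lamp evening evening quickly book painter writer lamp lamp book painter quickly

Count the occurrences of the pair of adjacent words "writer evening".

2

Scanning the 34 overlapping bigram windows for "writer evening":
  position 15–16: writer evening
  position 21–22: writer evening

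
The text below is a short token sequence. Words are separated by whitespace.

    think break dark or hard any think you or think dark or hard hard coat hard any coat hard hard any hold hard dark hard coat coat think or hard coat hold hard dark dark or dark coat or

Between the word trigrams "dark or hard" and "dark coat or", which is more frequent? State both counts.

"dark or hard": 2 occurrences
"dark coat or": 1 occurrence

"dark or hard" (2 vs 1)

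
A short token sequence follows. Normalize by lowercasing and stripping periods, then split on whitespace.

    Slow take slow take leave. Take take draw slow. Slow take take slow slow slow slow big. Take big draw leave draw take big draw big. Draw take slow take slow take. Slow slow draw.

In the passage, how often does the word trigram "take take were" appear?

Scanning the 33 overlapping trigram windows for "take take were":
  (none found)

0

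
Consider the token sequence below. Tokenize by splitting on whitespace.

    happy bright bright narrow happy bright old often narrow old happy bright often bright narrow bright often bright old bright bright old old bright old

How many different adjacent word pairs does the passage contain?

25 tokens → 24 bigram windows in total.
Repeated bigrams (each contributes count−1 duplicates):
  bright old: 4
  happy bright: 3
  bright bright: 2
  bright narrow: 2
  bright often: 2
  often bright: 2
  old bright: 2
10 duplicate windows → 24 − 10 = 14 distinct.

14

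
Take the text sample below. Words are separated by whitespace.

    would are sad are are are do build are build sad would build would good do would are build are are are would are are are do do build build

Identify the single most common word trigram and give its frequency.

"are are are", 3 times

Trigram frequencies (highest first):
  are are are: 3
  are are do: 2
  would are sad: 1
  are sad are: 1
  sad are are: 1
  are do build: 1
  … (19 more, each ≤ 1)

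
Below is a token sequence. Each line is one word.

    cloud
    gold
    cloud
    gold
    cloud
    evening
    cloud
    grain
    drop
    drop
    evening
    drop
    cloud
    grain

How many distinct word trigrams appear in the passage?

14 tokens → 12 trigram windows in total.
Repeated trigrams (each contributes count−1 duplicates):
  cloud gold cloud: 2
1 duplicate windows → 12 − 1 = 11 distinct.

11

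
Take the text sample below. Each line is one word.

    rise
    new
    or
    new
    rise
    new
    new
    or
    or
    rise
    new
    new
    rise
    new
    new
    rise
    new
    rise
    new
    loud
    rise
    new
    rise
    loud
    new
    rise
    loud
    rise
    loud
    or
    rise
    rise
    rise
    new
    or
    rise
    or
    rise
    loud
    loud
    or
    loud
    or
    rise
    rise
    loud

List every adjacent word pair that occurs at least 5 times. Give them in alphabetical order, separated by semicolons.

Bigram counts meeting the condition (at least 5 times):
  new rise: 6
  or rise: 5
  rise loud: 5
  rise new: 8

new rise; or rise; rise loud; rise new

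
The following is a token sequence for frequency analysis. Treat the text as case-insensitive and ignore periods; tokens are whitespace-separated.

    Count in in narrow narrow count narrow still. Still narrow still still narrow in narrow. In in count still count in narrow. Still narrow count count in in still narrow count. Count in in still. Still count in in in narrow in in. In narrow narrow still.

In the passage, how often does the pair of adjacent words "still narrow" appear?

4

Scanning the 46 overlapping bigram windows for "still narrow":
  position 9–10: still narrow
  position 12–13: still narrow
  position 23–24: still narrow
  position 29–30: still narrow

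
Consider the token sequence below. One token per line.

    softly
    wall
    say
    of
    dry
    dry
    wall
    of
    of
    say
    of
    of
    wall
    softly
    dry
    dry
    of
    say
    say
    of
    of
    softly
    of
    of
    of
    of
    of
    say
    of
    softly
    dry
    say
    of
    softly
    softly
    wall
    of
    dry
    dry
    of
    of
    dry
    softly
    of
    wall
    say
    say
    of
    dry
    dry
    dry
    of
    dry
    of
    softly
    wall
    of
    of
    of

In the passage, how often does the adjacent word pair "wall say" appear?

2

Scanning the 58 overlapping bigram windows for "wall say":
  position 2–3: wall say
  position 45–46: wall say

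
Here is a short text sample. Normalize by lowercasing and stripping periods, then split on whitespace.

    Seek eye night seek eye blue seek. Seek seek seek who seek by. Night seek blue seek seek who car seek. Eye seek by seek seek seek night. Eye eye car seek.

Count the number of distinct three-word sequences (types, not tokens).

32 tokens → 30 trigram windows in total.
Repeated trigrams (each contributes count−1 duplicates):
  seek seek seek: 3
  blue seek seek: 2
  seek seek who: 2
4 duplicate windows → 30 − 4 = 26 distinct.

26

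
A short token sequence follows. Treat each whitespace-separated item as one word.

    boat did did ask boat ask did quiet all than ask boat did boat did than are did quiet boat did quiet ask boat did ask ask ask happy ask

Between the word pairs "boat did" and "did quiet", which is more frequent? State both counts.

"boat did" (5 vs 3)

"boat did": 5 occurrences
"did quiet": 3 occurrences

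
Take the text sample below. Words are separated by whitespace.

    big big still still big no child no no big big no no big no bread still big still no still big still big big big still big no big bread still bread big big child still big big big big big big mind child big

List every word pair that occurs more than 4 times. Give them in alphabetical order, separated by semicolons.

Bigram counts meeting the condition (more than 4 times):
  big big: 10
  still big: 6

big big; still big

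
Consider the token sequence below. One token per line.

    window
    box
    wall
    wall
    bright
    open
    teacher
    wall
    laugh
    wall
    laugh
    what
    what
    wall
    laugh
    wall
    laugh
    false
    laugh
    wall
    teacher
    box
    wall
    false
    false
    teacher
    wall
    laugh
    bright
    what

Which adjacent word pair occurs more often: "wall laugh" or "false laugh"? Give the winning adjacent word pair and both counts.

"wall laugh": 5 occurrences
"false laugh": 1 occurrence

"wall laugh" (5 vs 1)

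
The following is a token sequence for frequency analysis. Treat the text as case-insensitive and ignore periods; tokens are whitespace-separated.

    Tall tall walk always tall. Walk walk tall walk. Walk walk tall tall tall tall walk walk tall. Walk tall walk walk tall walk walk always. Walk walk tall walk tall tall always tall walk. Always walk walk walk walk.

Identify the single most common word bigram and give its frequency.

Bigram frequencies (highest first):
  walk walk: 10
  tall walk: 9
  walk tall: 7
  tall tall: 5
  walk always: 3
  always tall: 2
  … (2 more, each ≤ 2)

"walk walk", 10 times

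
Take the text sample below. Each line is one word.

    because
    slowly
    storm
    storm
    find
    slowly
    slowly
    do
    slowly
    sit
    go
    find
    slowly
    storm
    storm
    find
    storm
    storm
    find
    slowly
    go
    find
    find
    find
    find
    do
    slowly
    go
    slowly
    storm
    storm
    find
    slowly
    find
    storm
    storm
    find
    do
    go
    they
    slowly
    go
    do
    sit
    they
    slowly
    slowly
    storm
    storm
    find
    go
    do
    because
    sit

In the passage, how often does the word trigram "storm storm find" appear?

Scanning the 52 overlapping trigram windows for "storm storm find":
  position 3–5: storm storm find
  position 14–16: storm storm find
  position 17–19: storm storm find
  position 30–32: storm storm find
  position 35–37: storm storm find
  position 48–50: storm storm find

6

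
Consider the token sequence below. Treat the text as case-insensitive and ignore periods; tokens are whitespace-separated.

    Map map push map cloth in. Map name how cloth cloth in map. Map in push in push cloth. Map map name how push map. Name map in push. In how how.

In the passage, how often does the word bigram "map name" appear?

3

Scanning the 31 overlapping bigram windows for "map name":
  position 7–8: map name
  position 21–22: map name
  position 25–26: map name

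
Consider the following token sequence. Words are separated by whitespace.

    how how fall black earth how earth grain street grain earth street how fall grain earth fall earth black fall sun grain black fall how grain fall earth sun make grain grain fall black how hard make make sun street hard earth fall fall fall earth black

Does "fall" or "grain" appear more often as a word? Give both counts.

"fall" (10 vs 7)

"fall": 10 occurrences
"grain": 7 occurrences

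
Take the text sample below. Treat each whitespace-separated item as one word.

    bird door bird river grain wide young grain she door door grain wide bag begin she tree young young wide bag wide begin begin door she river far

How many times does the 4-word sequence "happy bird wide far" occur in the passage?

0

Scanning the 25 overlapping 4-gram windows for "happy bird wide far":
  (none found)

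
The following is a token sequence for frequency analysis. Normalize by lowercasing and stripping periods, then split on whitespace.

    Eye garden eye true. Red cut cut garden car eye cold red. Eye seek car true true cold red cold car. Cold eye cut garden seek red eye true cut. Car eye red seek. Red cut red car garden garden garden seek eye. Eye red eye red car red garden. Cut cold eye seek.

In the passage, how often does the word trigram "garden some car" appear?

Scanning the 52 overlapping trigram windows for "garden some car":
  (none found)

0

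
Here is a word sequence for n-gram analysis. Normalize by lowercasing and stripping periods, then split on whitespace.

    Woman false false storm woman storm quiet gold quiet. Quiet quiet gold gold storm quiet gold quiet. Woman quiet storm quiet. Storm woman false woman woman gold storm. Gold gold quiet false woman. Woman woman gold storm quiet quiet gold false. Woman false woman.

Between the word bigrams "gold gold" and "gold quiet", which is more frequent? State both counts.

"gold gold": 2 occurrences
"gold quiet": 3 occurrences

"gold quiet" (3 vs 2)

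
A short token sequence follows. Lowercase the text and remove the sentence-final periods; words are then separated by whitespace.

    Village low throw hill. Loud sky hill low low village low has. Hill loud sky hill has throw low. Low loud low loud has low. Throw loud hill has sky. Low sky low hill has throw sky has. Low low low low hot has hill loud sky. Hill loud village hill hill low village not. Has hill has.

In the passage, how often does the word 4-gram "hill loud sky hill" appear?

3

Scanning the 55 overlapping 4-gram windows for "hill loud sky hill":
  position 4–7: hill loud sky hill
  position 13–16: hill loud sky hill
  position 45–48: hill loud sky hill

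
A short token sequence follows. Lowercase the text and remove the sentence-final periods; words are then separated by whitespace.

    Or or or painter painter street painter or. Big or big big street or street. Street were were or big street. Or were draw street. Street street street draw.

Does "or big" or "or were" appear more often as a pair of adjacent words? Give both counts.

"or big" (3 vs 1)

"or big": 3 occurrences
"or were": 1 occurrence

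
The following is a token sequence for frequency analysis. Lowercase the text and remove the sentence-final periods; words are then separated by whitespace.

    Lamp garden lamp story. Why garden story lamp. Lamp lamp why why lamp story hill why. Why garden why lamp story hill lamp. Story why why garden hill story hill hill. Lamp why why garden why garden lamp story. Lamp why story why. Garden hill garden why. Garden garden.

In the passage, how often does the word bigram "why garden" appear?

Scanning the 48 overlapping bigram windows for "why garden":
  position 5–6: why garden
  position 17–18: why garden
  position 26–27: why garden
  position 34–35: why garden
  position 36–37: why garden
  position 43–44: why garden
  position 47–48: why garden

7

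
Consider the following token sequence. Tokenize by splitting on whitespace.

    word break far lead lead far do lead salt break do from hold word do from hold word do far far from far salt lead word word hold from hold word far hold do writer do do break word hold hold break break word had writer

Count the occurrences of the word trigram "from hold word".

Scanning the 44 overlapping trigram windows for "from hold word":
  position 12–14: from hold word
  position 16–18: from hold word
  position 29–31: from hold word

3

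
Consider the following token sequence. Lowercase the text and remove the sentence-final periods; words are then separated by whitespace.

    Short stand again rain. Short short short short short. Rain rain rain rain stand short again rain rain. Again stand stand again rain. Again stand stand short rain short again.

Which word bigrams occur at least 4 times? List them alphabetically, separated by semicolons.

rain rain; short short

Bigram counts meeting the condition (at least 4 times):
  rain rain: 4
  short short: 4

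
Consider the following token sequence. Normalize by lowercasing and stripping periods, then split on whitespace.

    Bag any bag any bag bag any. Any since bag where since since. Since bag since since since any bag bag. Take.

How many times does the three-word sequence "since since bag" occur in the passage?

Scanning the 20 overlapping trigram windows for "since since bag":
  position 13–15: since since bag

1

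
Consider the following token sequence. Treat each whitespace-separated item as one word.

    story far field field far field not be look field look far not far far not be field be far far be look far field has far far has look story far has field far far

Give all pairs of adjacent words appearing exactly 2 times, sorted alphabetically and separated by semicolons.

be look; far has; far not; field far; look far; not be; story far

Bigram counts meeting the condition (exactly 2 times):
  be look: 2
  far has: 2
  far not: 2
  field far: 2
  look far: 2
  not be: 2
  story far: 2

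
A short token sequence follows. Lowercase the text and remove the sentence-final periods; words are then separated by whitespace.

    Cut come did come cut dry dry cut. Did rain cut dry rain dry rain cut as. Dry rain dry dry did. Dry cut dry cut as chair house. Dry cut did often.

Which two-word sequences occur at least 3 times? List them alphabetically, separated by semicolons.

Bigram counts meeting the condition (at least 3 times):
  cut dry: 3
  dry cut: 4
  dry rain: 3

cut dry; dry cut; dry rain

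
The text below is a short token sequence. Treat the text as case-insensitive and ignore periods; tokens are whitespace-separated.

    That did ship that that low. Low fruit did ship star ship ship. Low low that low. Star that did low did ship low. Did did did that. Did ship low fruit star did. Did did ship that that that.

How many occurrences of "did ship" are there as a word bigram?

Scanning the 39 overlapping bigram windows for "did ship":
  position 2–3: did ship
  position 9–10: did ship
  position 22–23: did ship
  position 29–30: did ship
  position 36–37: did ship

5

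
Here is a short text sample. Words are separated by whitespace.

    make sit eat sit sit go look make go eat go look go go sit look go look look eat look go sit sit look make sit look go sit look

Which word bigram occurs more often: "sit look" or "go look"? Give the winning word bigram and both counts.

"sit look" (4 vs 3)

"sit look": 4 occurrences
"go look": 3 occurrences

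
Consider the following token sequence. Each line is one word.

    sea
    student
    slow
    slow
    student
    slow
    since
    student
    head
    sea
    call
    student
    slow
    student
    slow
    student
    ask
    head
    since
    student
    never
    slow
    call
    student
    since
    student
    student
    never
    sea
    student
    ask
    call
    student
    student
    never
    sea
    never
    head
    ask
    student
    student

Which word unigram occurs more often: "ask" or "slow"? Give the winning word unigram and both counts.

"ask": 3 occurrences
"slow": 6 occurrences

"slow" (6 vs 3)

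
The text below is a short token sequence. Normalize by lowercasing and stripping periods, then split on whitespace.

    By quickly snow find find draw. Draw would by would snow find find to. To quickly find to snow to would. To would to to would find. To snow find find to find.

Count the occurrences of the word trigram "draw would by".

1

Scanning the 31 overlapping trigram windows for "draw would by":
  position 7–9: draw would by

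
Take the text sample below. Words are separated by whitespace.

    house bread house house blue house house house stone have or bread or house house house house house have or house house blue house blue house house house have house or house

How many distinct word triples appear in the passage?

20

32 tokens → 30 trigram windows in total.
Repeated trigrams (each contributes count−1 duplicates):
  house house house: 5
  house blue house: 3
  blue house house: 2
  house house blue: 2
  house house have: 2
  or house house: 2
10 duplicate windows → 30 − 10 = 20 distinct.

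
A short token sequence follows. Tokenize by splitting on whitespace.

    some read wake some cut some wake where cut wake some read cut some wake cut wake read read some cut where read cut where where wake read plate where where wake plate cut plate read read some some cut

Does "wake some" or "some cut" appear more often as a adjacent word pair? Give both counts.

"wake some": 2 occurrences
"some cut": 3 occurrences

"some cut" (3 vs 2)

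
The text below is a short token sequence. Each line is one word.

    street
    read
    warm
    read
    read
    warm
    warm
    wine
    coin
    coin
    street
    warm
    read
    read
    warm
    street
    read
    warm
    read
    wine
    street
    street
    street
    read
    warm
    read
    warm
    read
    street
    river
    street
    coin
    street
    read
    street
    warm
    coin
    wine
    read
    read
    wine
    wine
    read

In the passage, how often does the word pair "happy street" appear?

Scanning the 42 overlapping bigram windows for "happy street":
  (none found)

0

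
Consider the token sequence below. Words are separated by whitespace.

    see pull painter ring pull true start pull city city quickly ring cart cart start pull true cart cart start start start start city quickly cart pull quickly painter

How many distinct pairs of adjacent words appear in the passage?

29 tokens → 28 bigram windows in total.
Repeated bigrams (each contributes count−1 duplicates):
  start start: 3
  cart cart: 2
  cart start: 2
  city quickly: 2
  pull true: 2
  start pull: 2
7 duplicate windows → 28 − 7 = 21 distinct.

21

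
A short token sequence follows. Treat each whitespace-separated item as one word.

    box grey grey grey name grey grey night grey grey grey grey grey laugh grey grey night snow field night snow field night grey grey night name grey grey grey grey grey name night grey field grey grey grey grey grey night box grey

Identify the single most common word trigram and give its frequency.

"grey grey grey", 10 times

Trigram frequencies (highest first):
  grey grey grey: 10
  grey grey night: 4
  grey grey name: 2
  name grey grey: 2
  night grey grey: 2
  night snow field: 2
  … (19 more, each ≤ 2)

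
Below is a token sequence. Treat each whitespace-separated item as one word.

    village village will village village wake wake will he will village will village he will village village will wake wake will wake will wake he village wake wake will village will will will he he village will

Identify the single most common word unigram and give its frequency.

Unigram frequencies (highest first):
  will: 13
  village: 11
  wake: 8
  he: 5

"will", 13 times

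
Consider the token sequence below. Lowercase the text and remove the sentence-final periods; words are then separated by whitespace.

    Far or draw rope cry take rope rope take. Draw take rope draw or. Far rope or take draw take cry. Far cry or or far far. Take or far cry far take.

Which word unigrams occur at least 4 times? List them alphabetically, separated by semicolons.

Unigram counts meeting the condition (at least 4 times):
  cry: 4
  draw: 4
  far: 7
  or: 6
  rope: 5
  take: 7

cry; draw; far; or; rope; take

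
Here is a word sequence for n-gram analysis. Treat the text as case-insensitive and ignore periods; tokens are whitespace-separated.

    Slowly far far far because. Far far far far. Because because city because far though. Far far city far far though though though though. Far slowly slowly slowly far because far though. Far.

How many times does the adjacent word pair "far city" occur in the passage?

1

Scanning the 32 overlapping bigram windows for "far city":
  position 17–18: far city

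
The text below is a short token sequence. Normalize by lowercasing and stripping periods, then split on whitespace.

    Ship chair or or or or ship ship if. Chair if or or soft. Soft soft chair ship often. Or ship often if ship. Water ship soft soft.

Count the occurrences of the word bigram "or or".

4

Scanning the 27 overlapping bigram windows for "or or":
  position 3–4: or or
  position 4–5: or or
  position 5–6: or or
  position 12–13: or or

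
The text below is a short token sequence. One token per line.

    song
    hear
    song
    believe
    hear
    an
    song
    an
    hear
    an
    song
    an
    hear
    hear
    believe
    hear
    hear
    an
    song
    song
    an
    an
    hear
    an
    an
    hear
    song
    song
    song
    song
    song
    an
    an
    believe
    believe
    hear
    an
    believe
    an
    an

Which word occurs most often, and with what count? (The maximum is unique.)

Unigram frequencies (highest first):
  an: 14
  song: 11
  hear: 10
  believe: 5

"an", 14 times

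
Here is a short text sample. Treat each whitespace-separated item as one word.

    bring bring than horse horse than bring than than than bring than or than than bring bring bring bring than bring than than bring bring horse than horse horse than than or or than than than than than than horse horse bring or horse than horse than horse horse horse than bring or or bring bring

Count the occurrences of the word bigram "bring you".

Scanning the 55 overlapping bigram windows for "bring you":
  (none found)

0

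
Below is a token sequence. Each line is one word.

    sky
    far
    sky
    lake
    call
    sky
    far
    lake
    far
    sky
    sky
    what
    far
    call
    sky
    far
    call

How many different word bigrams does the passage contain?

17 tokens → 16 bigram windows in total.
Repeated bigrams (each contributes count−1 duplicates):
  sky far: 3
  call sky: 2
  far call: 2
  far sky: 2
5 duplicate windows → 16 − 5 = 11 distinct.

11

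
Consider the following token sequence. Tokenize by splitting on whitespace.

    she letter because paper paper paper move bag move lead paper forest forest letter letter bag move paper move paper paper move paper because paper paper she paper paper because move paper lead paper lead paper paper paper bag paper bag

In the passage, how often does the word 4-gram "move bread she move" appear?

Scanning the 38 overlapping 4-gram windows for "move bread she move":
  (none found)

0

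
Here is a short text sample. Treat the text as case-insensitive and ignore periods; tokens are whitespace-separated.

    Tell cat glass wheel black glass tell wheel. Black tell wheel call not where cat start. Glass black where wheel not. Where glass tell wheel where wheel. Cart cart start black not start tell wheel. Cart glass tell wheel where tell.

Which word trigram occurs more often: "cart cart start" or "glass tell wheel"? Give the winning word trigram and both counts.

"cart cart start": 1 occurrence
"glass tell wheel": 3 occurrences

"glass tell wheel" (3 vs 1)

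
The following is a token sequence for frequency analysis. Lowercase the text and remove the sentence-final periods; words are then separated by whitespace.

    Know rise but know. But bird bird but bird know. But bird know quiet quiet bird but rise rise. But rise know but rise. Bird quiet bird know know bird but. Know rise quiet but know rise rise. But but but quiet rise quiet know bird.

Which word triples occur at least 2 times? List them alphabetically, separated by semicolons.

but bird know; but know rise; know but bird; rise rise but

Trigram counts meeting the condition (at least 2 times):
  but bird know: 2
  but know rise: 2
  know but bird: 2
  rise rise but: 2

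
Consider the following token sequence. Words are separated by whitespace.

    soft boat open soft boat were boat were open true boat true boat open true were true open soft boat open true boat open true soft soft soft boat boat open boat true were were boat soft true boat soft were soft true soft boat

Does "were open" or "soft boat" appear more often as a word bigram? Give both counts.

"were open": 1 occurrence
"soft boat": 5 occurrences

"soft boat" (5 vs 1)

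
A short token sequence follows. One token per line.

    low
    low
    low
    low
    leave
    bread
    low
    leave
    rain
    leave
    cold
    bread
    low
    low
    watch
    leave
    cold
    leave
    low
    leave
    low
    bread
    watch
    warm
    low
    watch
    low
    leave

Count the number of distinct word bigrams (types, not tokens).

17

28 tokens → 27 bigram windows in total.
Repeated bigrams (each contributes count−1 duplicates):
  low leave: 4
  low low: 4
  bread low: 2
  leave cold: 2
  leave low: 2
  low watch: 2
10 duplicate windows → 27 − 10 = 17 distinct.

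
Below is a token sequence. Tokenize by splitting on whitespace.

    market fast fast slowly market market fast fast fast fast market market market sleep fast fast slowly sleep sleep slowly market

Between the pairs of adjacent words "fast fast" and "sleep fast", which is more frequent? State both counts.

"fast fast": 5 occurrences
"sleep fast": 1 occurrence

"fast fast" (5 vs 1)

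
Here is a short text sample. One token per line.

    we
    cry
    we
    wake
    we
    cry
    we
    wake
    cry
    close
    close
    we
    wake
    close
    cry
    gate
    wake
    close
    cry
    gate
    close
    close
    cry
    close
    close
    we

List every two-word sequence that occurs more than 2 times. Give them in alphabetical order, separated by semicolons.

Bigram counts meeting the condition (more than 2 times):
  close close: 3
  close cry: 3
  we wake: 3

close close; close cry; we wake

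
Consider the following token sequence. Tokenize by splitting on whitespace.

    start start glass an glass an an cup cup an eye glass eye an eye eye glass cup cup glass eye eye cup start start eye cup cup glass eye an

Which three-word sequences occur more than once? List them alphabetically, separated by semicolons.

cup cup glass; cup glass eye; glass eye an

Trigram counts meeting the condition (more than once):
  cup cup glass: 2
  cup glass eye: 2
  glass eye an: 2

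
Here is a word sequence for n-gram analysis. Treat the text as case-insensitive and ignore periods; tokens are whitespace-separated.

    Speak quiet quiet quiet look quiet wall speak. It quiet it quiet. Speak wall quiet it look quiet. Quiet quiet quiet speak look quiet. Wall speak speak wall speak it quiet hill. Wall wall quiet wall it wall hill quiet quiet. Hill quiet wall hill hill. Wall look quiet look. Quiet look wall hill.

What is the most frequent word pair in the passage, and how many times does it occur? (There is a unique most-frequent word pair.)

"quiet quiet", 6 times

Bigram frequencies (highest first):
  quiet quiet: 6
  look quiet: 5
  quiet wall: 4
  quiet look: 3
  wall speak: 3
  it quiet: 3
  … (19 more, each ≤ 3)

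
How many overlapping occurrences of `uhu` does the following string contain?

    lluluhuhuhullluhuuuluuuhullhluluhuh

Sliding a length-3 window over the 35 characters (33 positions):
  position 5–7: uhu
  position 7–9: uhu
  position 9–11: uhu
  position 15–17: uhu
  position 23–25: uhu
  position 32–34: uhu

6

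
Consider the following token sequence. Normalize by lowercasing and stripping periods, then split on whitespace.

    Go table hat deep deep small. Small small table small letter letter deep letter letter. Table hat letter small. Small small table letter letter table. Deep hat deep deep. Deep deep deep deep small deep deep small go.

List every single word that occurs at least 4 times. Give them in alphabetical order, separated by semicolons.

deep; letter; small; table

Unigram counts meeting the condition (at least 4 times):
  deep: 12
  letter: 7
  small: 9
  table: 5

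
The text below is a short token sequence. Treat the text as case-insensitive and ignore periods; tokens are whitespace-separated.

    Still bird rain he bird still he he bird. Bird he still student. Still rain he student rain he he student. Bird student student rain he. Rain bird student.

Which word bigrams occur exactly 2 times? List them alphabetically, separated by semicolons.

bird student; he bird; he he; he student; student rain

Bigram counts meeting the condition (exactly 2 times):
  bird student: 2
  he bird: 2
  he he: 2
  he student: 2
  student rain: 2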